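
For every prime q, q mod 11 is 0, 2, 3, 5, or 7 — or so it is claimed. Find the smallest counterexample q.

q = 17

We need the least prime q for which the claim fails.
For q = 2, 3, 5, 7, 11, 13 the conclusion holds.
q = 17: 17 mod 11 = 6 — not in {0, 2, 3, 5, 7}.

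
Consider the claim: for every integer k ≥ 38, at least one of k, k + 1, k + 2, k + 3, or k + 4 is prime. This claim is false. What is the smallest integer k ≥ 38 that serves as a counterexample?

k = 48

For k = 38, 39, 40, 41, 42, 43, 44, 45, 46, 47 the conclusion holds.
k = 48: 48 = 2 × 24; 49 = 7 × 7; 50 = 2 × 25; 51 = 3 × 17; 52 = 2 × 26 — all composite.
Hence k = 48 is a counterexample.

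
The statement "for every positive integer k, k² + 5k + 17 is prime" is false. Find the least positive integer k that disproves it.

k = 8

Check each positive integer k in order until k² + 5k + 17 is not prime.
k = 1: k² + 5k + 17 = 23, prime.
k = 2: k² + 5k + 17 = 31, prime.
k = 3: k² + 5k + 17 = 41, prime.
k = 4: k² + 5k + 17 = 53, prime.
k = 5: k² + 5k + 17 = 67, prime.
k = 6: k² + 5k + 17 = 83, prime.
k = 7: k² + 5k + 17 = 101, prime.
k = 8: k² + 5k + 17 = 121 = 11 × 11, composite.
Thus k = 8 disproves the claim, and no smaller k works.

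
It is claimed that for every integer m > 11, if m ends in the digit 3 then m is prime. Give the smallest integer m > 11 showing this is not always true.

m = 13: 13 ends in 3 and is prime.
m = 23: 23 ends in 3 and is prime.
m = 33: 33 ends in 3; 33 = 3 × 11, composite.
Hence m = 33 is a counterexample.

m = 33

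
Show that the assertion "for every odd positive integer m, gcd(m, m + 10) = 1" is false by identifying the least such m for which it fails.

m = 5

m = 1: gcd(1, 11) = 1.
m = 3: gcd(3, 13) = 1.
m = 5: gcd(5, 15) = 5.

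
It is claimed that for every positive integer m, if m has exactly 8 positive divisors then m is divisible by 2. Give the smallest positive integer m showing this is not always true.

m = 105

A counterexample is any positive integer m such that m has exactly 8 positive divisors but m is not divisible by 2; we check each in order.
For m = 24, 30, 40, 42, …, 88, 102, 104 the conclusion holds.
m = 105: τ(105) = 8; 105 mod 2 = 1.
So m = 105 is the smallest counterexample.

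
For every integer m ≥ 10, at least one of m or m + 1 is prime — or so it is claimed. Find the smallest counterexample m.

The first 4 eligible values, up to m = 13, all satisfy the conclusion.
m = 14: 14 = 2 × 7; 15 = 3 × 5 — both composite.
So m = 14 is the smallest counterexample.

m = 14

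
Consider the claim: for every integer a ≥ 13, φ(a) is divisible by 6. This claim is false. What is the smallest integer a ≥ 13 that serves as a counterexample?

Check each integer a ≥ 13 in order until φ(a) is not divisible by 6.
a = 13: φ(13) = 12; 12 mod 6 = 0.
a = 14: φ(14) = 6; 6 mod 6 = 0.
a = 15: φ(15) = 8; 8 mod 6 = 2.
Thus a = 15 disproves the claim, and no smaller a works.

a = 15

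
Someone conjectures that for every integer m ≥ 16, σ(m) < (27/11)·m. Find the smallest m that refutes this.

The first 8 eligible values, up to m = 23, all satisfy the conclusion.
m = 24: σ(24) = 60; 60 ≥ 648/11.
Thus m = 24 disproves the claim, and no smaller m works.

m = 24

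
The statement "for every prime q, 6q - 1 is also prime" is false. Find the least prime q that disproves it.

We need the least prime q for which 6q - 1 is not prime.
The first 4 eligible values, up to q = 7, all satisfy the conclusion.
q = 11: 6q - 1 = 65 = 5 × 13, not prime.

q = 11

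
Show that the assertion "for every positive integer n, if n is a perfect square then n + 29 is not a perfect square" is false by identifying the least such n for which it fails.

The first 13 eligible values, up to n = 169, all satisfy the conclusion.
n = 196: 196 = 14² and 196 + 29 = 225 = 15².

n = 196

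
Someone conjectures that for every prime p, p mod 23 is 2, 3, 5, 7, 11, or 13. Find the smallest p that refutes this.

p = 17

The first 6 eligible values, up to p = 13, all satisfy the conclusion.
p = 17: 17 mod 23 = 17 — not in {2, 3, 5, 7, 11, 13}.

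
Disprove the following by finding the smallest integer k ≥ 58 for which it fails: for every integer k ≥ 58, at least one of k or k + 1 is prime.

k = 62

Check each integer k ≥ 58 in order until k, k + 1 are both composite.
The first 4 eligible values, up to k = 61, all satisfy the conclusion.
k = 62: 62 = 2 × 31; 63 = 3 × 21 — both composite.
Hence k = 62 is a counterexample.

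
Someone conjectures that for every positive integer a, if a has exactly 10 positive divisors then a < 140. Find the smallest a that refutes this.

a = 162

For a = 48, 80, 112 the conclusion holds.
a = 162: τ(162) = 10; 162 ≥ 140.
Hence a = 162 is a counterexample.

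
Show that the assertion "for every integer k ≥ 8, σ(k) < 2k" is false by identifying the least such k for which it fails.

A counterexample is any integer k ≥ 8 such that the claim fails; we check each in order.
The first 4 eligible values, up to k = 11, all satisfy the conclusion.
k = 12: σ(12) = 28; 28 ≥ 24.

k = 12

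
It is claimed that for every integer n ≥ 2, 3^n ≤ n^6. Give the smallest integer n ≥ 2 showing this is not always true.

n = 15

Check each integer n ≥ 2 in order until 3^n > n^6.
For n = 2, 3, 4, 5, …, 12, 13, 14 the conclusion holds.
n = 15: 3^n = 14348907 and n^6 = 11390625, so 14348907 > 11390625.
So n = 15 is the smallest counterexample.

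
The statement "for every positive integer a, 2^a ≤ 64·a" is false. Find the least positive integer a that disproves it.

We need the least positive integer a for which 2^a > 64·a.
For a = 1, 2, 3, 4, 5, 6, 7, 8, 9 the conclusion holds.
a = 10: 2^a = 1024 and 64·a = 640, so 1024 > 640.
So a = 10 is the smallest counterexample.

a = 10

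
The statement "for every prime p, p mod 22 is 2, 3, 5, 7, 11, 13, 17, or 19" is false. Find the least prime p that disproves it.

Check each prime p in order until the claim fails.
For p = 2, 3, 5, 7, 11, 13, 17, 19 the conclusion holds.
p = 23: 23 mod 22 = 1 — not in {2, 3, 5, 7, 11, 13, 17, 19}.
Hence p = 23 is a counterexample.

p = 23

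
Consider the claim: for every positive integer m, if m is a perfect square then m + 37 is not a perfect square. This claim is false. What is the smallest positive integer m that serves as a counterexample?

m = 324

The first 17 eligible values, up to m = 289, all satisfy the conclusion.
m = 324: 324 = 18² and 324 + 37 = 361 = 19².
So m = 324 is the smallest counterexample.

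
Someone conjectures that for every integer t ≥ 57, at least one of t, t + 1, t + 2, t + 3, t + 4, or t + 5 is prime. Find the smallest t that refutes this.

t = 90

For t = 57, 58, 59, 60, …, 87, 88, 89 the conclusion holds.
t = 90: 90 = 2 × 45; 91 = 7 × 13; 92 = 2 × 46; 93 = 3 × 31; 94 = 2 × 47; 95 = 5 × 19 — all composite.
So t = 90 is the smallest counterexample.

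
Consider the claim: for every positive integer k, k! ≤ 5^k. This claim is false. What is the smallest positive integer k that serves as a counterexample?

k = 12

For k = 1, 2, 3, 4, …, 9, 10, 11 the conclusion holds.
k = 12: k! = 479001600 and 5^k = 244140625, so 479001600 > 244140625.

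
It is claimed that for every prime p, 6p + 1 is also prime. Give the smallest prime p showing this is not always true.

For p = 2, 3, 5, 7, 11, 13, 17 the conclusion holds.
p = 19: 6p + 1 = 115 = 5 × 23, not prime.
Thus p = 19 disproves the claim, and no smaller p works.

p = 19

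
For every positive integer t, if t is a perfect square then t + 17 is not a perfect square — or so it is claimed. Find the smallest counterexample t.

For t = 1, 4, 9, 16, 25, 36, 49 the conclusion holds.
t = 64: 64 = 8² and 64 + 17 = 81 = 9².
So t = 64 is the smallest counterexample.

t = 64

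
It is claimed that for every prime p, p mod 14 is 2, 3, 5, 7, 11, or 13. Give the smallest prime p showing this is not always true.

p = 23

The first 8 eligible values, up to p = 19, all satisfy the conclusion.
p = 23: 23 mod 14 = 9 — not in {2, 3, 5, 7, 11, 13}.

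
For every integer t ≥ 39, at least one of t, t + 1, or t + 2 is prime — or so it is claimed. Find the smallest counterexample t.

t = 44

For t = 39, 40, 41, 42, 43 the conclusion holds.
t = 44: 44 = 2 × 22; 45 = 3 × 15; 46 = 2 × 23 — all composite.
So t = 44 is the smallest counterexample.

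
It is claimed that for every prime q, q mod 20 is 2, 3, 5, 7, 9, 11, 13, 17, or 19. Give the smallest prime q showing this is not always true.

q = 41

A counterexample is any prime q such that the claim fails; we check each in order.
The first 12 eligible values, up to q = 37, all satisfy the conclusion.
q = 41: 41 mod 20 = 1 — not in {2, 3, 5, 7, 9, 11, 13, 17, 19}.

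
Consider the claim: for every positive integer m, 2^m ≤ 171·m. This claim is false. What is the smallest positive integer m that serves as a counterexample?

For m = 1, 2, 3, 4, 5, 6, 7, 8, 9, 10 the conclusion holds.
m = 11: 2^m = 2048 and 171·m = 1881, so 2048 > 1881.
Thus m = 11 disproves the claim, and no smaller m works.

m = 11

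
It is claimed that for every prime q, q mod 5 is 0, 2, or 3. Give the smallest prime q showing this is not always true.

The first 4 eligible values, up to q = 7, all satisfy the conclusion.
q = 11: 11 mod 5 = 1 — not in {0, 2, 3}.
So q = 11 is the smallest counterexample.

q = 11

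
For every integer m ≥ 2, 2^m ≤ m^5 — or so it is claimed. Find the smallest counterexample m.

For m = 2, 3, 4, 5, …, 20, 21, 22 the conclusion holds.
m = 23: 2^m = 8388608 and m^5 = 6436343, so 8388608 > 6436343.

m = 23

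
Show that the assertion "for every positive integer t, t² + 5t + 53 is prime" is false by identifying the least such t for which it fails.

A counterexample is any positive integer t such that t² + 5t + 53 is not prime; we check each in order.
t = 1: t² + 5t + 53 = 59, prime.
t = 2: t² + 5t + 53 = 67, prime.
t = 3: t² + 5t + 53 = 77 = 7 × 11, composite.
So t = 3 is the smallest counterexample.

t = 3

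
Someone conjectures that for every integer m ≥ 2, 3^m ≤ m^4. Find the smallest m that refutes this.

m = 2: 3^m = 9 and m^4 = 16, so 9 ≤ 16.
m = 3: 3^m = 27 and m^4 = 81, so 27 ≤ 81.
m = 4: 3^m = 81 and m^4 = 256, so 81 ≤ 256.
m = 5: 3^m = 243 and m^4 = 625, so 243 ≤ 625.
m = 6: 3^m = 729 and m^4 = 1296, so 729 ≤ 1296.
m = 7: 3^m = 2187 and m^4 = 2401, so 2187 ≤ 2401.
m = 8: 3^m = 6561 and m^4 = 4096, so 6561 > 4096.
Hence m = 8 is a counterexample.

m = 8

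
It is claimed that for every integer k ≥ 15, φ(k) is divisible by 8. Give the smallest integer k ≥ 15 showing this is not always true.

k = 18

A counterexample is any integer k ≥ 15 such that φ(k) is not divisible by 8; we check each in order.
k = 15: φ(15) = 8; 8 mod 8 = 0.
k = 16: φ(16) = 8; 8 mod 8 = 0.
k = 17: φ(17) = 16; 16 mod 8 = 0.
k = 18: φ(18) = 6; 6 mod 8 = 6.
Thus k = 18 disproves the claim, and no smaller k works.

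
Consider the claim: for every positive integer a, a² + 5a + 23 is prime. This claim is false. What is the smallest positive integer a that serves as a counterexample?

a = 14

Check each positive integer a in order until a² + 5a + 23 is not prime.
For a = 1, 2, 3, 4, …, 11, 12, 13 the conclusion holds.
a = 14: a² + 5a + 23 = 289 = 17 × 17, composite.
Thus a = 14 disproves the claim, and no smaller a works.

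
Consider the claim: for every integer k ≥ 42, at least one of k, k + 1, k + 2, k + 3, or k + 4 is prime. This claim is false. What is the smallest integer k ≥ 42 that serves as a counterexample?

k = 48

Check each integer k ≥ 42 in order until k, k + 1, k + 2, k + 3, k + 4 are all composite.
k = 42: 43 is prime.
k = 43: 43 is prime.
k = 44: 47 is prime.
k = 45: 47 is prime.
k = 46: 47 is prime.
k = 47: 47 is prime.
k = 48: 48 = 2 × 24; 49 = 7 × 7; 50 = 2 × 25; 51 = 3 × 17; 52 = 2 × 26 — all composite.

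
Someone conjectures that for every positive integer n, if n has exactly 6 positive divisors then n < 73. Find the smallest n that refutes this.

A counterexample is any positive integer n such that n has exactly 6 positive divisors but the claim fails; we check each in order.
The first 11 eligible values, up to n = 68, all satisfy the conclusion.
n = 75: τ(75) = 6; 75 ≥ 73.

n = 75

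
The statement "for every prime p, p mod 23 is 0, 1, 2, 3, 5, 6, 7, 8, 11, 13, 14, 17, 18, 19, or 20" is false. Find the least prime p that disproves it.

Check each prime p in order until the claim fails.
For p = 2, 3, 5, 7, …, 47, 53, 59 the conclusion holds.
p = 61: 61 mod 23 = 15 — not in {0, 1, 2, 3, 5, 6, 7, 8, 11, 13, 14, 17, 18, 19, 20}.
So p = 61 is the smallest counterexample.

p = 61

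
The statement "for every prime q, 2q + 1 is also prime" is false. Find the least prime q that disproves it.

q = 7

Check each prime q in order until 2q + 1 is not prime.
For q = 2, 3, 5 the conclusion holds.
q = 7: 2q + 1 = 15 = 3 × 5, not prime.
Hence q = 7 is a counterexample.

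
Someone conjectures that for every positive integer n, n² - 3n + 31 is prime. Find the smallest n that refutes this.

n = 1: n² - 3n + 31 = 29, prime.
n = 2: n² - 3n + 31 = 29, prime.
n = 3: n² - 3n + 31 = 31, prime.
n = 4: n² - 3n + 31 = 35 = 5 × 7, composite.
Thus n = 4 disproves the claim, and no smaller n works.

n = 4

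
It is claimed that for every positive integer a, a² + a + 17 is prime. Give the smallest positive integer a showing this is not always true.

a = 16

A counterexample is any positive integer a such that a² + a + 17 is not prime; we check each in order.
The first 15 eligible values, up to a = 15, all satisfy the conclusion.
a = 16: a² + a + 17 = 289 = 17 × 17, composite.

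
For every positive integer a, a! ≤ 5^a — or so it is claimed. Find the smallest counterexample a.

a = 12

Check each positive integer a in order until a! > 5^a.
The first 11 eligible values, up to a = 11, all satisfy the conclusion.
a = 12: a! = 479001600 and 5^a = 244140625, so 479001600 > 244140625.
So a = 12 is the smallest counterexample.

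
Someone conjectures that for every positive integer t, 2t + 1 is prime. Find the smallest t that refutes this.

t = 4

Check each positive integer t in order until 2t + 1 is not prime.
t = 1: 2t + 1 = 3, prime.
t = 2: 2t + 1 = 5, prime.
t = 3: 2t + 1 = 7, prime.
t = 4: 2t + 1 = 9 = 3 × 3, composite.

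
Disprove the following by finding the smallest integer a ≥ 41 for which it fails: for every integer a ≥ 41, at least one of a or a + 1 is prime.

Check each integer a ≥ 41 in order until a, a + 1 are both composite.
a = 41: 41 is prime.
a = 42: 43 is prime.
a = 43: 43 is prime.
a = 44: 44 = 2 × 22; 45 = 3 × 15 — both composite.

a = 44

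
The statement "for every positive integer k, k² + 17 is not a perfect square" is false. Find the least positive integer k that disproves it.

A counterexample is any positive integer k such that k² + 17 is a perfect square; we check each in order.
k = 1: 1² + 17 = 18, not a perfect square.
k = 2: 2² + 17 = 21, not a perfect square.
k = 3: 3² + 17 = 26, not a perfect square.
k = 4: 4² + 17 = 33, not a perfect square.
k = 5: 5² + 17 = 42, not a perfect square.
k = 6: 6² + 17 = 53, not a perfect square.
k = 7: 7² + 17 = 66, not a perfect square.
k = 8: 8² + 17 = 81 = 9², a perfect square.

k = 8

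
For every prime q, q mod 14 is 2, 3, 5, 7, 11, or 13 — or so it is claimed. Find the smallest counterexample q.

q = 23

A counterexample is any prime q such that the claim fails; we check each in order.
q = 2: 2 mod 14 = 2.
q = 3: 3 mod 14 = 3.
q = 5: 5 mod 14 = 5.
q = 7: 7 mod 14 = 7.
q = 11: 11 mod 14 = 11.
q = 13: 13 mod 14 = 13.
q = 17: 17 mod 14 = 3.
q = 19: 19 mod 14 = 5.
q = 23: 23 mod 14 = 9 — not in {2, 3, 5, 7, 11, 13}.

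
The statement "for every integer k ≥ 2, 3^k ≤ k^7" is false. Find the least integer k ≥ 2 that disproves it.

k = 19

For k = 2, 3, 4, 5, …, 16, 17, 18 the conclusion holds.
k = 19: 3^k = 1162261467 and k^7 = 893871739, so 1162261467 > 893871739.
Hence k = 19 is a counterexample.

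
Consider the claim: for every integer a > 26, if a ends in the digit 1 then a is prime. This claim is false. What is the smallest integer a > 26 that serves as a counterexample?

a = 51

Check each integer a > 26 in order until a ends in the digit 1 but a is not prime.
For a = 31, 41 the conclusion holds.
a = 51: 51 ends in 1; 51 = 3 × 17, composite.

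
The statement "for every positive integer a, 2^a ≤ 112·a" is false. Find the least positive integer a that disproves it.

a = 11

A counterexample is any positive integer a such that 2^a > 112·a; we check each in order.
For a = 1, 2, 3, 4, 5, 6, 7, 8, 9, 10 the conclusion holds.
a = 11: 2^a = 2048 and 112·a = 1232, so 2048 > 1232.
So a = 11 is the smallest counterexample.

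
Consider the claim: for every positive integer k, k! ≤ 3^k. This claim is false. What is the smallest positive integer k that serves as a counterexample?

Check each positive integer k in order until k! > 3^k.
For k = 1, 2, 3, 4, 5, 6 the conclusion holds.
k = 7: k! = 5040 and 3^k = 2187, so 5040 > 2187.
So k = 7 is the smallest counterexample.

k = 7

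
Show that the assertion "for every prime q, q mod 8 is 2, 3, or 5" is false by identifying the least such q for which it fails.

q = 7

A counterexample is any prime q such that the claim fails; we check each in order.
q = 2: 2 mod 8 = 2.
q = 3: 3 mod 8 = 3.
q = 5: 5 mod 8 = 5.
q = 7: 7 mod 8 = 7 — not in {2, 3, 5}.
Thus q = 7 disproves the claim, and no smaller q works.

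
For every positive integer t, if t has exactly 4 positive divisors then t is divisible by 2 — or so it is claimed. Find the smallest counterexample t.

t = 15

A counterexample is any positive integer t such that t has exactly 4 positive divisors but t is not divisible by 2; we check each in order.
t = 6: τ(6) = 4; 6 mod 2 = 0.
t = 8: τ(8) = 4; 8 mod 2 = 0.
t = 10: τ(10) = 4; 10 mod 2 = 0.
t = 14: τ(14) = 4; 14 mod 2 = 0.
t = 15: τ(15) = 4; 15 mod 2 = 1.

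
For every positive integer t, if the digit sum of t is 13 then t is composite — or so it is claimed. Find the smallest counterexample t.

t = 67

We need the least positive integer t for which the digit sum of t is 13 but t is prime.
t = 49: digit sum 13; 49 is composite.
t = 58: digit sum 13; 58 is composite.
t = 67: digit sum 13; 67 is prime, not composite.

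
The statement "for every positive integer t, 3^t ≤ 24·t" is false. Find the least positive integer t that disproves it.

A counterexample is any positive integer t such that 3^t > 24·t; we check each in order.
For t = 1, 2, 3, 4 the conclusion holds.
t = 5: 3^t = 243 and 24·t = 120, so 243 > 120.
So t = 5 is the smallest counterexample.

t = 5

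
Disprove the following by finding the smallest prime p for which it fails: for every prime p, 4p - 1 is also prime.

A counterexample is any prime p such that 4p - 1 is not prime; we check each in order.
p = 2: 4p - 1 = 7, prime.
p = 3: 4p - 1 = 11, prime.
p = 5: 4p - 1 = 19, prime.
p = 7: 4p - 1 = 27 = 3 × 9, not prime.
So p = 7 is the smallest counterexample.

p = 7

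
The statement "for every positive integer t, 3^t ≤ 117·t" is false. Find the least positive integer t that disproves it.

t = 6

t = 1: 3^t = 3 and 117·t = 117, so 3 ≤ 117.
t = 2: 3^t = 9 and 117·t = 234, so 9 ≤ 234.
t = 3: 3^t = 27 and 117·t = 351, so 27 ≤ 351.
t = 4: 3^t = 81 and 117·t = 468, so 81 ≤ 468.
t = 5: 3^t = 243 and 117·t = 585, so 243 ≤ 585.
t = 6: 3^t = 729 and 117·t = 702, so 729 > 702.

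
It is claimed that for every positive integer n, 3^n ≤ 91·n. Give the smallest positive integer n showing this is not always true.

n = 1: 3^n = 3 and 91·n = 91, so 3 ≤ 91.
n = 2: 3^n = 9 and 91·n = 182, so 9 ≤ 182.
n = 3: 3^n = 27 and 91·n = 273, so 27 ≤ 273.
n = 4: 3^n = 81 and 91·n = 364, so 81 ≤ 364.
n = 5: 3^n = 243 and 91·n = 455, so 243 ≤ 455.
n = 6: 3^n = 729 and 91·n = 546, so 729 > 546.
Thus n = 6 disproves the claim, and no smaller n works.

n = 6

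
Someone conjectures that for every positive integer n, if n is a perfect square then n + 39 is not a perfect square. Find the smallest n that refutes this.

The first 4 eligible values, up to n = 16, all satisfy the conclusion.
n = 25: 25 = 5² and 25 + 39 = 64 = 8².
Thus n = 25 disproves the claim, and no smaller n works.

n = 25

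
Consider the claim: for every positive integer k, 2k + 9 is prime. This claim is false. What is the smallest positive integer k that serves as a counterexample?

k = 3

A counterexample is any positive integer k such that 2k + 9 is not prime; we check each in order.
k = 1: 2k + 9 = 11, prime.
k = 2: 2k + 9 = 13, prime.
k = 3: 2k + 9 = 15 = 3 × 5, composite.
Hence k = 3 is a counterexample.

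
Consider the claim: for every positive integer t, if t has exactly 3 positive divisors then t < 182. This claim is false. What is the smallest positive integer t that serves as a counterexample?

t = 289

A counterexample is any positive integer t such that t has exactly 3 positive divisors but the claim fails; we check each in order.
The first 6 eligible values, up to t = 169, all satisfy the conclusion.
t = 289: τ(289) = 3; 289 ≥ 182.
Hence t = 289 is a counterexample.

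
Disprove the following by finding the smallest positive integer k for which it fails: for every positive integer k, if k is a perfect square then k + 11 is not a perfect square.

k = 25

We need the least positive integer k for which k is a perfect square but k + 11 is a perfect square.
k = 1: 1 + 11 = 12, not a perfect square.
k = 4: 4 + 11 = 15, not a perfect square.
k = 9: 9 + 11 = 20, not a perfect square.
k = 16: 16 + 11 = 27, not a perfect square.
k = 25: 25 = 5² and 25 + 11 = 36 = 6².
Hence k = 25 is a counterexample.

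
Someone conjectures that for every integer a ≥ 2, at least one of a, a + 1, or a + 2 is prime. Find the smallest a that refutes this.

A counterexample is any integer a ≥ 2 such that a, a + 1, a + 2 are all composite; we check each in order.
a = 2: 2 is prime.
a = 3: 3 is prime.
a = 4: 5 is prime.
a = 5: 5 is prime.
a = 6: 7 is prime.
a = 7: 7 is prime.
a = 8: 8 = 2 × 4; 9 = 3 × 3; 10 = 2 × 5 — all composite.

a = 8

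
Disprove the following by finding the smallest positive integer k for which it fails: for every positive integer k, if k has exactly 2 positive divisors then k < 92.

For k = 2, 3, 5, 7, …, 79, 83, 89 the conclusion holds.
k = 97: τ(97) = 2; 97 ≥ 92.

k = 97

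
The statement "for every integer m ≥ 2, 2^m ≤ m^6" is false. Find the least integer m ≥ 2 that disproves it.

m = 30

A counterexample is any integer m ≥ 2 such that 2^m > m^6; we check each in order.
For m = 2, 3, 4, 5, …, 27, 28, 29 the conclusion holds.
m = 30: 2^m = 1073741824 and m^6 = 729000000, so 1073741824 > 729000000.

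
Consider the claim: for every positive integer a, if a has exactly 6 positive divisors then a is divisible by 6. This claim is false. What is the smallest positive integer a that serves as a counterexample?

A counterexample is any positive integer a such that a has exactly 6 positive divisors but a is not divisible by 6; we check each in order.
For a = 12, 18 the conclusion holds.
a = 20: τ(20) = 6; 20 mod 6 = 2.
Thus a = 20 disproves the claim, and no smaller a works.

a = 20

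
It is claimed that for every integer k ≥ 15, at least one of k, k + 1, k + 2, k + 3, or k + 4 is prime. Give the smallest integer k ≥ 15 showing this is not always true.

k = 24

We need the least integer k ≥ 15 for which k, k + 1, k + 2, k + 3, k + 4 are all composite.
The first 9 eligible values, up to k = 23, all satisfy the conclusion.
k = 24: 24 = 2 × 12; 25 = 5 × 5; 26 = 2 × 13; 27 = 3 × 9; 28 = 2 × 14 — all composite.
Thus k = 24 disproves the claim, and no smaller k works.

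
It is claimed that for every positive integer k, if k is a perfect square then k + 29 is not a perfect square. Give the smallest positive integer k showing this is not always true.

Check each positive integer k in order until k is a perfect square but k + 29 is a perfect square.
For k = 1, 4, 9, 16, …, 121, 144, 169 the conclusion holds.
k = 196: 196 = 14² and 196 + 29 = 225 = 15².
Thus k = 196 disproves the claim, and no smaller k works.

k = 196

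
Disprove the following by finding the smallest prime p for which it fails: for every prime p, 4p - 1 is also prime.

p = 2: 4p - 1 = 7, prime.
p = 3: 4p - 1 = 11, prime.
p = 5: 4p - 1 = 19, prime.
p = 7: 4p - 1 = 27 = 3 × 9, not prime.

p = 7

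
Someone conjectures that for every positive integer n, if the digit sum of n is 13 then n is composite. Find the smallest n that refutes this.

n = 67

n = 49: digit sum 13; 49 is composite.
n = 58: digit sum 13; 58 is composite.
n = 67: digit sum 13; 67 is prime, not composite.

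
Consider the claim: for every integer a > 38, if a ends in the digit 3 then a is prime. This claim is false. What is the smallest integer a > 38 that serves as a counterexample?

We need the least integer a > 38 for which a ends in the digit 3 but a is not prime.
For a = 43, 53 the conclusion holds.
a = 63: 63 ends in 3; 63 = 3 × 21, composite.

a = 63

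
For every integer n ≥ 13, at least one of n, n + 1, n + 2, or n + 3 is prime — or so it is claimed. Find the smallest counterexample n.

n = 24

We need the least integer n ≥ 13 for which n, n + 1, n + 2, n + 3 are all composite.
For n = 13, 14, 15, 16, …, 21, 22, 23 the conclusion holds.
n = 24: 24 = 2 × 12; 25 = 5 × 5; 26 = 2 × 13; 27 = 3 × 9 — all composite.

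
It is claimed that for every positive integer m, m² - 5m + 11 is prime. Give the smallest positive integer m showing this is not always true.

m = 7

We need the least positive integer m for which m² - 5m + 11 is not prime.
The first 6 eligible values, up to m = 6, all satisfy the conclusion.
m = 7: m² - 5m + 11 = 25 = 5 × 5, composite.
Thus m = 7 disproves the claim, and no smaller m works.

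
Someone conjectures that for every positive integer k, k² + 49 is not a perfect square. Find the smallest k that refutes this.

k = 24

We need the least positive integer k for which k² + 49 is a perfect square.
The first 23 eligible values, up to k = 23, all satisfy the conclusion.
k = 24: 24² + 49 = 625 = 25², a perfect square.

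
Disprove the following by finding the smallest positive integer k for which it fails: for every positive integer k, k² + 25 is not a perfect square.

We need the least positive integer k for which k² + 25 is a perfect square.
The first 11 eligible values, up to k = 11, all satisfy the conclusion.
k = 12: 12² + 25 = 169 = 13², a perfect square.
Hence k = 12 is a counterexample.

k = 12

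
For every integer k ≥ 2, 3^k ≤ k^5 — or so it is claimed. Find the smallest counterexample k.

For k = 2, 3, 4, 5, 6, 7, 8, 9, 10 the conclusion holds.
k = 11: 3^k = 177147 and k^5 = 161051, so 177147 > 161051.

k = 11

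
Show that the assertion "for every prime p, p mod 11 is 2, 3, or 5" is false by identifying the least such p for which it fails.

p = 7

For p = 2, 3, 5 the conclusion holds.
p = 7: 7 mod 11 = 7 — not in {2, 3, 5}.
So p = 7 is the smallest counterexample.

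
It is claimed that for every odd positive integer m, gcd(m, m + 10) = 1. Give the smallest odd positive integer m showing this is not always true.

For m = 1, 3 the conclusion holds.
m = 5: gcd(5, 15) = 5.
So m = 5 is the smallest counterexample.

m = 5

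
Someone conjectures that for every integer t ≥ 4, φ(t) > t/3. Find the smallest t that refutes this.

t = 6

t = 4: φ(4) = 2 and 4/3 = 4/3, so φ(4) > 4/3.
t = 5: φ(5) = 4 and 5/3 = 5/3, so φ(5) > 5/3.
t = 6: φ(6) = 2 and 6/3 = 2, so φ(6) ≤ 6/3.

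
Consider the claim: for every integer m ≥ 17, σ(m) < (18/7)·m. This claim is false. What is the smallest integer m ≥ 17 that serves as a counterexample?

m = 48

Check each integer m ≥ 17 in order until the claim fails.
For m = 17, 18, 19, 20, …, 45, 46, 47 the conclusion holds.
m = 48: σ(48) = 124; 124 ≥ 864/7.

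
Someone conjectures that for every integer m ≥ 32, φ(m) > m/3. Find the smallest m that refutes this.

m = 32: φ(32) = 16 and 32/3 = 32/3, so φ(32) > 32/3.
m = 33: φ(33) = 20 and 33/3 = 11, so φ(33) > 33/3.
m = 34: φ(34) = 16 and 34/3 = 34/3, so φ(34) > 34/3.
m = 35: φ(35) = 24 and 35/3 = 35/3, so φ(35) > 35/3.
m = 36: φ(36) = 12 and 36/3 = 12, so φ(36) ≤ 36/3.

m = 36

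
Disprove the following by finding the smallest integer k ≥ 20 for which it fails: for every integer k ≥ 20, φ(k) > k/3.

A counterexample is any integer k ≥ 20 such that the claim fails; we check each in order.
For k = 20, 21, 22, 23 the conclusion holds.
k = 24: φ(24) = 8 and 24/3 = 8, so φ(24) ≤ 24/3.
Hence k = 24 is a counterexample.

k = 24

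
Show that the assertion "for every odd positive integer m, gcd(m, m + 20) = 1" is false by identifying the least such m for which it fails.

m = 5

We need the least odd positive integer m for which gcd(m, m + 20) > 1.
For m = 1, 3 the conclusion holds.
m = 5: gcd(5, 25) = 5.
So m = 5 is the smallest counterexample.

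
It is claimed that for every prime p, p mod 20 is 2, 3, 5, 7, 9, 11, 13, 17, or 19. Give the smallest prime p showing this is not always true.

p = 41

We need the least prime p for which the claim fails.
For p = 2, 3, 5, 7, …, 29, 31, 37 the conclusion holds.
p = 41: 41 mod 20 = 1 — not in {2, 3, 5, 7, 9, 11, 13, 17, 19}.
Thus p = 41 disproves the claim, and no smaller p works.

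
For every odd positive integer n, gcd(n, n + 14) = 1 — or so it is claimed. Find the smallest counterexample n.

We need the least odd positive integer n for which gcd(n, n + 14) > 1.
n = 1: gcd(1, 15) = 1.
n = 3: gcd(3, 17) = 1.
n = 5: gcd(5, 19) = 1.
n = 7: gcd(7, 21) = 7.
Hence n = 7 is a counterexample.

n = 7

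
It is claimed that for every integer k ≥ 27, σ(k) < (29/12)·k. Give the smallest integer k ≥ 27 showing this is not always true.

k = 36

A counterexample is any integer k ≥ 27 such that the claim fails; we check each in order.
The first 9 eligible values, up to k = 35, all satisfy the conclusion.
k = 36: σ(36) = 91; 91 ≥ 87.
Thus k = 36 disproves the claim, and no smaller k works.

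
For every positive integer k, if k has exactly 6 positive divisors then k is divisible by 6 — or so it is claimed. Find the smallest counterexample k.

Check each positive integer k in order until k has exactly 6 positive divisors but k is not divisible by 6.
k = 12: τ(12) = 6; 12 mod 6 = 0.
k = 18: τ(18) = 6; 18 mod 6 = 0.
k = 20: τ(20) = 6; 20 mod 6 = 2.

k = 20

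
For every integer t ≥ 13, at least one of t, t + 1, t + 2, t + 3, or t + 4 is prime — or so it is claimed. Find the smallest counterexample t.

Check each integer t ≥ 13 in order until t, t + 1, t + 2, t + 3, t + 4 are all composite.
For t = 13, 14, 15, 16, …, 21, 22, 23 the conclusion holds.
t = 24: 24 = 2 × 12; 25 = 5 × 5; 26 = 2 × 13; 27 = 3 × 9; 28 = 2 × 14 — all composite.

t = 24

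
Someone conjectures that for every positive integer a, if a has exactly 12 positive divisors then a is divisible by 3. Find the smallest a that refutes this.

Check each positive integer a in order until a has exactly 12 positive divisors but a is not divisible by 3.
The first 8 eligible values, up to a = 132, all satisfy the conclusion.
a = 140: τ(140) = 12; 140 mod 3 = 2.
Thus a = 140 disproves the claim, and no smaller a works.

a = 140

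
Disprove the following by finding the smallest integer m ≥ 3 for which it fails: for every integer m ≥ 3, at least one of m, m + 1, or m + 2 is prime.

m = 8

We need the least integer m ≥ 3 for which m, m + 1, m + 2 are all composite.
m = 3: 3 is prime.
m = 4: 5 is prime.
m = 5: 5 is prime.
m = 6: 7 is prime.
m = 7: 7 is prime.
m = 8: 8 = 2 × 4; 9 = 3 × 3; 10 = 2 × 5 — all composite.
Thus m = 8 disproves the claim, and no smaller m works.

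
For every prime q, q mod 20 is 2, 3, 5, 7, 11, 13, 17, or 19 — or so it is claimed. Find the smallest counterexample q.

q = 29

We need the least prime q for which the claim fails.
For q = 2, 3, 5, 7, 11, 13, 17, 19, 23 the conclusion holds.
q = 29: 29 mod 20 = 9 — not in {2, 3, 5, 7, 11, 13, 17, 19}.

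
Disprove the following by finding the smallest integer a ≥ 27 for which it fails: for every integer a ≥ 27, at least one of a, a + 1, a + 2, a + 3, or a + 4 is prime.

A counterexample is any integer a ≥ 27 such that a, a + 1, a + 2, a + 3, a + 4 are all composite; we check each in order.
a = 27: 29 is prime.
a = 28: 29 is prime.
a = 29: 29 is prime.
a = 30: 31 is prime.
a = 31: 31 is prime.
a = 32: 32 = 2 × 16; 33 = 3 × 11; 34 = 2 × 17; 35 = 5 × 7; 36 = 2 × 18 — all composite.
Thus a = 32 disproves the claim, and no smaller a works.

a = 32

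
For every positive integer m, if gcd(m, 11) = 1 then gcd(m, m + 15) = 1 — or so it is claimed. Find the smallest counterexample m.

We need the least positive integer m for which gcd(m, 11) = 1 but gcd(m, m + 15) > 1.
m = 1: gcd(1, 16) = 1.
m = 2: gcd(2, 17) = 1.
m = 3: gcd(3, 18) = 3.
Thus m = 3 disproves the claim, and no smaller m works.

m = 3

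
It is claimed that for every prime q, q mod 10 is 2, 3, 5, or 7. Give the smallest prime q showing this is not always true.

q = 11

A counterexample is any prime q such that the claim fails; we check each in order.
For q = 2, 3, 5, 7 the conclusion holds.
q = 11: 11 mod 10 = 1 — not in {2, 3, 5, 7}.
Thus q = 11 disproves the claim, and no smaller q works.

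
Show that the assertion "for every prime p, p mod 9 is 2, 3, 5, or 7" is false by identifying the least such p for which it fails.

Check each prime p in order until the claim fails.
For p = 2, 3, 5, 7, 11 the conclusion holds.
p = 13: 13 mod 9 = 4 — not in {2, 3, 5, 7}.
Hence p = 13 is a counterexample.

p = 13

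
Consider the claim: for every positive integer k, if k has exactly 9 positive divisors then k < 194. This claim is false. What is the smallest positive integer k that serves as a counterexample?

k = 196

k = 36: τ(36) = 9; 36 < 194.
k = 100: τ(100) = 9; 100 < 194.
k = 196: τ(196) = 9; 196 ≥ 194.
Thus k = 196 disproves the claim, and no smaller k works.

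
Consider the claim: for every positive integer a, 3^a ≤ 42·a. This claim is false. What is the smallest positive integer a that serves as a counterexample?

a = 5

a = 1: 3^a = 3 and 42·a = 42, so 3 ≤ 42.
a = 2: 3^a = 9 and 42·a = 84, so 9 ≤ 84.
a = 3: 3^a = 27 and 42·a = 126, so 27 ≤ 126.
a = 4: 3^a = 81 and 42·a = 168, so 81 ≤ 168.
a = 5: 3^a = 243 and 42·a = 210, so 243 > 210.
So a = 5 is the smallest counterexample.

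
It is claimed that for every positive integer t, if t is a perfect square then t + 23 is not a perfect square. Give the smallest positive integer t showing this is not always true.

Check each positive integer t in order until t is a perfect square but t + 23 is a perfect square.
The first 10 eligible values, up to t = 100, all satisfy the conclusion.
t = 121: 121 = 11² and 121 + 23 = 144 = 12².
So t = 121 is the smallest counterexample.

t = 121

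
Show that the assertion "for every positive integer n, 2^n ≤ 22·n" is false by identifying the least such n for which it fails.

For n = 1, 2, 3, 4, 5, 6, 7 the conclusion holds.
n = 8: 2^n = 256 and 22·n = 176, so 256 > 176.
So n = 8 is the smallest counterexample.

n = 8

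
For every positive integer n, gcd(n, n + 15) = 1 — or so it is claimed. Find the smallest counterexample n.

For n = 1, 2 the conclusion holds.
n = 3: gcd(3, 18) = 3.

n = 3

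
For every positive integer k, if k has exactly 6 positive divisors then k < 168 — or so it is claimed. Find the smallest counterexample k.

k = 171

For k = 12, 18, 20, 28, …, 148, 153, 164 the conclusion holds.
k = 171: τ(171) = 6; 171 ≥ 168.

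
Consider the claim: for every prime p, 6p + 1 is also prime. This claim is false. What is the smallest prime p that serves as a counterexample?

p = 19

A counterexample is any prime p such that 6p + 1 is not prime; we check each in order.
For p = 2, 3, 5, 7, 11, 13, 17 the conclusion holds.
p = 19: 6p + 1 = 115 = 5 × 23, not prime.
So p = 19 is the smallest counterexample.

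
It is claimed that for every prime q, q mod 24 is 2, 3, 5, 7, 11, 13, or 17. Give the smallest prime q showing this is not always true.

q = 19

Check each prime q in order until the claim fails.
The first 7 eligible values, up to q = 17, all satisfy the conclusion.
q = 19: 19 mod 24 = 19 — not in {2, 3, 5, 7, 11, 13, 17}.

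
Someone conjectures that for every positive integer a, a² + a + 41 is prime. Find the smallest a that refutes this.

a = 40

A counterexample is any positive integer a such that a² + a + 41 is not prime; we check each in order.
The first 39 eligible values, up to a = 39, all satisfy the conclusion.
a = 40: a² + a + 41 = 1681 = 41 × 41, composite.
So a = 40 is the smallest counterexample.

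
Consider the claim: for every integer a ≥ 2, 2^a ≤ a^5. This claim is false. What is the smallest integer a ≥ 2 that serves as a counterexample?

A counterexample is any integer a ≥ 2 such that 2^a > a^5; we check each in order.
The first 21 eligible values, up to a = 22, all satisfy the conclusion.
a = 23: 2^a = 8388608 and a^5 = 6436343, so 8388608 > 6436343.

a = 23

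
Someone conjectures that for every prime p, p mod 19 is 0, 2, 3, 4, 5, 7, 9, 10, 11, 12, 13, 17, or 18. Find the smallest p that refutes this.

For p = 2, 3, 5, 7, …, 41, 43, 47 the conclusion holds.
p = 53: 53 mod 19 = 15 — not in {0, 2, 3, 4, 5, 7, 9, 10, 11, 12, 13, 17, 18}.
So p = 53 is the smallest counterexample.

p = 53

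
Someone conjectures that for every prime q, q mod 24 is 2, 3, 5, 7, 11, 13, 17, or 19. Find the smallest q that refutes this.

q = 23

Check each prime q in order until the claim fails.
q = 2: 2 mod 24 = 2.
q = 3: 3 mod 24 = 3.
q = 5: 5 mod 24 = 5.
q = 7: 7 mod 24 = 7.
q = 11: 11 mod 24 = 11.
q = 13: 13 mod 24 = 13.
q = 17: 17 mod 24 = 17.
q = 19: 19 mod 24 = 19.
q = 23: 23 mod 24 = 23 — not in {2, 3, 5, 7, 11, 13, 17, 19}.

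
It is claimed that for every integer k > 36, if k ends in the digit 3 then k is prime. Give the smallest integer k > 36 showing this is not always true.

A counterexample is any integer k > 36 such that k ends in the digit 3 but k is not prime; we check each in order.
For k = 43, 53 the conclusion holds.
k = 63: 63 ends in 3; 63 = 3 × 21, composite.
Hence k = 63 is a counterexample.

k = 63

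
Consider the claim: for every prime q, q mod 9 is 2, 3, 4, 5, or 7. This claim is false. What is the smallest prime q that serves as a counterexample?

q = 17

The first 6 eligible values, up to q = 13, all satisfy the conclusion.
q = 17: 17 mod 9 = 8 — not in {2, 3, 4, 5, 7}.
Thus q = 17 disproves the claim, and no smaller q works.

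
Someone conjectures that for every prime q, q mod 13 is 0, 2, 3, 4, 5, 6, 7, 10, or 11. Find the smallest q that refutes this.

Check each prime q in order until the claim fails.
For q = 2, 3, 5, 7, …, 37, 41, 43 the conclusion holds.
q = 47: 47 mod 13 = 8 — not in {0, 2, 3, 4, 5, 6, 7, 10, 11}.
So q = 47 is the smallest counterexample.

q = 47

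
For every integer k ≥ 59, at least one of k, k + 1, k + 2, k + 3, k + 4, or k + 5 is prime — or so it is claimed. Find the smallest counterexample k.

k = 90

A counterexample is any integer k ≥ 59 such that k, k + 1, k + 2, k + 3, k + 4, k + 5 are all composite; we check each in order.
The first 31 eligible values, up to k = 89, all satisfy the conclusion.
k = 90: 90 = 2 × 45; 91 = 7 × 13; 92 = 2 × 46; 93 = 3 × 31; 94 = 2 × 47; 95 = 5 × 19 — all composite.
Hence k = 90 is a counterexample.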